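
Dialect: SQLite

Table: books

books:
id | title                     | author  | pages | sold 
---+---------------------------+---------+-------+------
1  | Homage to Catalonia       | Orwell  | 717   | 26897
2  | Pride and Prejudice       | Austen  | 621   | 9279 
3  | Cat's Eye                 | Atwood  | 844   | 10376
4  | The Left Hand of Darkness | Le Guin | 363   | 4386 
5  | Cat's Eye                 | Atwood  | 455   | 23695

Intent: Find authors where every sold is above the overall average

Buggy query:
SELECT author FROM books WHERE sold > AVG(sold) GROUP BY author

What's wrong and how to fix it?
Bug: WHERE evaluates per row before aggregation, so AVG() is unavailable

Fix: Compute the overall average in a scalar subquery and compare each group's MIN against it in HAVING

Corrected query:
SELECT author FROM books GROUP BY author HAVING MIN(sold) > (SELECT AVG(sold) FROM books)

Result:
author
------
Orwell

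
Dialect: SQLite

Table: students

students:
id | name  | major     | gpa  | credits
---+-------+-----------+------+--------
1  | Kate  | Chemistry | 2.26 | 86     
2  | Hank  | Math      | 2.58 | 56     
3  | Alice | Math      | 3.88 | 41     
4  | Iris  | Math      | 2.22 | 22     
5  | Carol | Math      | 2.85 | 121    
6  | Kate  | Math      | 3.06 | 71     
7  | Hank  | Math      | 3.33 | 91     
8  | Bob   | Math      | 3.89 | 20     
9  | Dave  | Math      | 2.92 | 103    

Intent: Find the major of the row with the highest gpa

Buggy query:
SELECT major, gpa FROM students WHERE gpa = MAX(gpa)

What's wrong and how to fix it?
Bug: WHERE is evaluated per row; an aggregate over the whole table isn't defined there

Fix: Wrap MAX in a scalar subquery so WHERE compares against a single value

Corrected query:
SELECT major, gpa FROM students WHERE gpa = (SELECT MAX(gpa) FROM students)

Result:
major | gpa 
------+-----
Math  | 3.89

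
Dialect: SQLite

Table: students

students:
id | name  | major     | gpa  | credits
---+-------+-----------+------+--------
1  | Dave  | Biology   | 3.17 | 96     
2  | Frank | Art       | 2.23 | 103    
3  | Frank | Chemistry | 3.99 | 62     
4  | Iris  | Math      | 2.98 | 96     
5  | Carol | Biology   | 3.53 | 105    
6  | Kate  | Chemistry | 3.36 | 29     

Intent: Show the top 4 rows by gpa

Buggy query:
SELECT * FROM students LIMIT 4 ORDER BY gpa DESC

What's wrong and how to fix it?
Bug: LIMIT must come after ORDER BY

Fix: Swap the clauses: ORDER BY first, then LIMIT

Corrected query:
SELECT * FROM students ORDER BY gpa DESC LIMIT 4

Result:
id | name  | major     | gpa  | credits
---+-------+-----------+------+--------
3  | Frank | Chemistry | 3.99 | 62     
5  | Carol | Biology   | 3.53 | 105    
6  | Kate  | Chemistry | 3.36 | 29     
1  | Dave  | Biology   | 3.17 | 96     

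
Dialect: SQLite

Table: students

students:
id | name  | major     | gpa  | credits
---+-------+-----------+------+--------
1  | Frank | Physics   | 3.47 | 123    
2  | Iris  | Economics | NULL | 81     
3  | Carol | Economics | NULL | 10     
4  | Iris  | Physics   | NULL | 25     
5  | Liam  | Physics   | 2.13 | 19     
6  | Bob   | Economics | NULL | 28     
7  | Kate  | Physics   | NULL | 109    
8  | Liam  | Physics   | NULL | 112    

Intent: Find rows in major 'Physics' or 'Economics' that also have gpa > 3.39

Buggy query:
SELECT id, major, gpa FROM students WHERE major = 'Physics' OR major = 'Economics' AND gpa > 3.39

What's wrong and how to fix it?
Bug: AND binds tighter than OR, so this parses as major = 'Physics' OR (major = 'Economics' AND gpa > 3.39)

Fix: Add parentheses around the OR so the AND applies to both alternatives

Corrected query:
SELECT id, major, gpa FROM students WHERE (major = 'Physics' OR major = 'Economics') AND gpa > 3.39

Result:
id | major   | gpa 
---+---------+-----
1  | Physics | 3.47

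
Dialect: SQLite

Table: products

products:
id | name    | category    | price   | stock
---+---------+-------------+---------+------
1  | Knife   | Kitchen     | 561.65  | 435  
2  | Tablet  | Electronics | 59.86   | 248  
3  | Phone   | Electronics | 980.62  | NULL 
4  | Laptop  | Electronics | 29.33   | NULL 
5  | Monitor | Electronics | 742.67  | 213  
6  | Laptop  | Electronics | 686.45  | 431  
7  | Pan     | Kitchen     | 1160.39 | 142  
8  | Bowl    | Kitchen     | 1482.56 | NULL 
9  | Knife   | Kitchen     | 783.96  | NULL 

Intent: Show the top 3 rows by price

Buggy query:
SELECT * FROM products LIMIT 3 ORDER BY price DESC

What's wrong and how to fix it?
Bug: ORDER BY cannot follow LIMIT; LIMIT is the final clause

Fix: Sort with ORDER BY, then apply LIMIT

Corrected query:
SELECT * FROM products ORDER BY price DESC LIMIT 3

Result:
id | name  | category    | price   | stock
---+-------+-------------+---------+------
8  | Bowl  | Kitchen     | 1482.56 | NULL 
7  | Pan   | Kitchen     | 1160.39 | 142  
3  | Phone | Electronics | 980.62  | NULL 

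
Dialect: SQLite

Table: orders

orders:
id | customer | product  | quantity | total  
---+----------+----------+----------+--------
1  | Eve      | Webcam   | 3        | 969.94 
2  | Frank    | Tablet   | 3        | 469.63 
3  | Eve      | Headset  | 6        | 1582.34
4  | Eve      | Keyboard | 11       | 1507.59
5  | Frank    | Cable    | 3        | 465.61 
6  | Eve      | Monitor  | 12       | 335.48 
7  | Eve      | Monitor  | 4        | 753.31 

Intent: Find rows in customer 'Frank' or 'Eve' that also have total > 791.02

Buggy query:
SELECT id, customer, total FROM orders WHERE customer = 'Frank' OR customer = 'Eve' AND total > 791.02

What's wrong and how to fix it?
Bug: Without parentheses, AND is evaluated before OR, so the total filter only applies to the 'Eve' branch

Fix: Add parentheses around the OR so the AND applies to both alternatives

Corrected query:
SELECT id, customer, total FROM orders WHERE (customer = 'Frank' OR customer = 'Eve') AND total > 791.02

Result:
id | customer | total  
---+----------+--------
1  | Eve      | 969.94 
3  | Eve      | 1582.34
4  | Eve      | 1507.59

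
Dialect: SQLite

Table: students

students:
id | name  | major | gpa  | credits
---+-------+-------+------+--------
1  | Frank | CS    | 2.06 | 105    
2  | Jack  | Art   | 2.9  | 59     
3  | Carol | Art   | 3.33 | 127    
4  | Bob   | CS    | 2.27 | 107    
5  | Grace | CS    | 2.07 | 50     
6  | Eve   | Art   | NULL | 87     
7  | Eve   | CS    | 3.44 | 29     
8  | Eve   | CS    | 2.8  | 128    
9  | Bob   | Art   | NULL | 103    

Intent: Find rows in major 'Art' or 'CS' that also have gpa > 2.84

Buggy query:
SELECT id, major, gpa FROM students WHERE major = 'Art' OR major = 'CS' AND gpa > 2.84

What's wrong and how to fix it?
Bug: Without parentheses, AND is evaluated before OR, so the gpa filter only applies to the 'CS' branch

Fix: Add parentheses around the OR so the AND applies to both alternatives

Corrected query:
SELECT id, major, gpa FROM students WHERE (major = 'Art' OR major = 'CS') AND gpa > 2.84

Result:
id | major | gpa 
---+-------+-----
2  | Art   | 2.9 
3  | Art   | 3.33
7  | CS    | 3.44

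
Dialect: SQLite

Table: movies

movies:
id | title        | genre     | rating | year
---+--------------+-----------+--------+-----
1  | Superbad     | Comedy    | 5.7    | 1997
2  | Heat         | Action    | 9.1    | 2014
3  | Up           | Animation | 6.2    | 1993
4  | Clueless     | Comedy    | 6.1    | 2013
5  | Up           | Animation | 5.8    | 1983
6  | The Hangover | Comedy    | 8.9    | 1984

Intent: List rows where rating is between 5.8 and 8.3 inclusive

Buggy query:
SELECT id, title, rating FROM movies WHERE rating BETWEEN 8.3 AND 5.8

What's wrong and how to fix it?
Bug: BETWEEN expects the lower bound first; with 8.3 AND 5.8 the range is empty

Fix: Swap the bounds so the smaller value comes first

Corrected query:
SELECT id, title, rating FROM movies WHERE rating BETWEEN 5.8 AND 8.3

Result:
id | title    | rating
---+----------+-------
3  | Up       | 6.2   
4  | Clueless | 6.1   
5  | Up       | 5.8   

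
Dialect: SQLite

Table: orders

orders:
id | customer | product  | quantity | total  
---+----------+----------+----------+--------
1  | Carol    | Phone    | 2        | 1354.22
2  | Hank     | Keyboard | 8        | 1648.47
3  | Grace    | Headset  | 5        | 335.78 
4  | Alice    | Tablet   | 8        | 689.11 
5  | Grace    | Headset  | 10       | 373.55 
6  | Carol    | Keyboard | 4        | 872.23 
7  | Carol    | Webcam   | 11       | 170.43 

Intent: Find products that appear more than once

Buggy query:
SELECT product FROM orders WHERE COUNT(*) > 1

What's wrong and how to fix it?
Bug: WHERE can't reference COUNT(*); aggregates are computed after WHERE

Fix: Group first, then use HAVING for the count condition

Corrected query:
SELECT product FROM orders GROUP BY product HAVING COUNT(*) > 1

Result:
product 
--------
Headset 
Keyboard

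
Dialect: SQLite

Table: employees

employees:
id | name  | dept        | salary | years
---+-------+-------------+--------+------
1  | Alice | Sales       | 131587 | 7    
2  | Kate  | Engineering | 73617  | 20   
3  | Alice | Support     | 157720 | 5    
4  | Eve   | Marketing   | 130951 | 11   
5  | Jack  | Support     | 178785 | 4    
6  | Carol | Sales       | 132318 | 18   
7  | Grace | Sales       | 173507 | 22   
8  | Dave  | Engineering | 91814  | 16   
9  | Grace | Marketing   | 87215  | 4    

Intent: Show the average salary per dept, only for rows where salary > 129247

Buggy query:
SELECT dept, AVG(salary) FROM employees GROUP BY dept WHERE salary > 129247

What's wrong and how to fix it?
Bug: Row-level WHERE must come before GROUP BY in the clause order

Fix: Move the WHERE clause before GROUP BY

Corrected query:
SELECT dept, AVG(salary) FROM employees WHERE salary > 129247 GROUP BY dept

Result:
dept      | AVG(salary)
----------+------------
Marketing | 130951     
Sales     | 145804     
Support   | 168252.5   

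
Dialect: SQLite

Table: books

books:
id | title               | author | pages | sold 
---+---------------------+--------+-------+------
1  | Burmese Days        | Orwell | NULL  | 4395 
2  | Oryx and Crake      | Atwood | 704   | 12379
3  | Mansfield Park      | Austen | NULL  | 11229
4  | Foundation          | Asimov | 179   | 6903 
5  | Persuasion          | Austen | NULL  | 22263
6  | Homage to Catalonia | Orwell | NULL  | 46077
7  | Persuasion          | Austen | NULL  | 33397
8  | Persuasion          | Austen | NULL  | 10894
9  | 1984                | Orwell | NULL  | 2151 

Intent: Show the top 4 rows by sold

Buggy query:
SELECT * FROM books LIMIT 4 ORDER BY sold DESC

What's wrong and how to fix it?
Bug: ORDER BY cannot follow LIMIT; LIMIT is the final clause

Fix: Sort with ORDER BY, then apply LIMIT

Corrected query:
SELECT * FROM books ORDER BY sold DESC LIMIT 4

Result:
id | title               | author | pages | sold 
---+---------------------+--------+-------+------
6  | Homage to Catalonia | Orwell | NULL  | 46077
7  | Persuasion          | Austen | NULL  | 33397
5  | Persuasion          | Austen | NULL  | 22263
2  | Oryx and Crake      | Atwood | 704   | 12379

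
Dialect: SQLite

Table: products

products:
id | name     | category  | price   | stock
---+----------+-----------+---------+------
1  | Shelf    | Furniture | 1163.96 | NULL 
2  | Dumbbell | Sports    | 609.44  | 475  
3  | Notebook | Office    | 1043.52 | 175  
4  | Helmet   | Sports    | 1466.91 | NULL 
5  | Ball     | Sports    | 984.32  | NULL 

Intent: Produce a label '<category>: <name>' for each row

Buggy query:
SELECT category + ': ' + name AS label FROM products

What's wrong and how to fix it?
Bug: '+' is numeric addition; on text columns SQLite converts them to 0 instead of concatenating

Fix: Use the || operator for string concatenation

Corrected query:
SELECT category || ': ' || name AS label FROM products

Result:
label           
----------------
Furniture: Shelf
Sports: Dumbbell
Office: Notebook
Sports: Helmet  
Sports: Ball    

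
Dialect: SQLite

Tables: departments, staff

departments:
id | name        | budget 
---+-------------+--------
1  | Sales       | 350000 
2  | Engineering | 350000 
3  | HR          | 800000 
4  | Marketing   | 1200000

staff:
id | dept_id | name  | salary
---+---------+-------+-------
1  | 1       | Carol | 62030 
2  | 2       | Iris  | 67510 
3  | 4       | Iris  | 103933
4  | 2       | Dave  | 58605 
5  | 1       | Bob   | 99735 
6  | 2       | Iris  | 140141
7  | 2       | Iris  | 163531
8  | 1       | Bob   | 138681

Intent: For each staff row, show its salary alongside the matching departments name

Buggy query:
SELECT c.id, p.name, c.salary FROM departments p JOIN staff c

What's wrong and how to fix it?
Bug: Missing join condition: each staff row is matched to all departments rows instead of just its own

Fix: Specify the join condition linking the foreign key to the parent id

Corrected query:
SELECT c.id, p.name, c.salary FROM departments p JOIN staff c ON c.dept_id = p.id

Result:
id | name        | salary
---+-------------+-------
1  | Sales       | 62030 
2  | Engineering | 67510 
3  | Marketing   | 103933
4  | Engineering | 58605 
5  | Sales       | 99735 
6  | Engineering | 140141
7  | Engineering | 163531
8  | Sales       | 138681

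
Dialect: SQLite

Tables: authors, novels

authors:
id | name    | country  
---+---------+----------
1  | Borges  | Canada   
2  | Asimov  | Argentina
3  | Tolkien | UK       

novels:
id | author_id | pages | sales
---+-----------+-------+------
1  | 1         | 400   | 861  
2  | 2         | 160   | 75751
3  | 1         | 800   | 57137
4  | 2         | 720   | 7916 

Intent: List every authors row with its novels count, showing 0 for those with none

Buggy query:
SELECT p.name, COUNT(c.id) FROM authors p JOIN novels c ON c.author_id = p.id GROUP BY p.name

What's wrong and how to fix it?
Bug: An inner join excludes parents with zero children

Fix: Use LEFT JOIN so parents without children still appear (COUNT(c.id) gives 0)

Corrected query:
SELECT p.name, COUNT(c.id) FROM authors p LEFT JOIN novels c ON c.author_id = p.id GROUP BY p.name

Result:
name    | COUNT(c.id)
--------+------------
Asimov  | 2          
Borges  | 2          
Tolkien | 0          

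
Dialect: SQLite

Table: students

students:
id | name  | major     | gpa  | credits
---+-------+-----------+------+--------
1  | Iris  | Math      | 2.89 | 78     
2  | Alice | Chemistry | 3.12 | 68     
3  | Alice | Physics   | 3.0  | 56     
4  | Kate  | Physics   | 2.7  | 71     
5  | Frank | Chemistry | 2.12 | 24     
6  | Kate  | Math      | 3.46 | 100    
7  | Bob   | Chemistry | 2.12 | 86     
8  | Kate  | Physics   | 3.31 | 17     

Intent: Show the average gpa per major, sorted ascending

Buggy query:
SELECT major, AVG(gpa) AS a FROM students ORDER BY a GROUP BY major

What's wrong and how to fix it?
Bug: ORDER BY appears before GROUP BY; SQL clause order requires GROUP BY first

Fix: Move ORDER BY to the end, after GROUP BY

Corrected query:
SELECT major, AVG(gpa) AS a FROM students GROUP BY major ORDER BY a

Result:
major     | a       
----------+---------
Chemistry | 2.453333
Physics   | 3.003333
Math      | 3.175   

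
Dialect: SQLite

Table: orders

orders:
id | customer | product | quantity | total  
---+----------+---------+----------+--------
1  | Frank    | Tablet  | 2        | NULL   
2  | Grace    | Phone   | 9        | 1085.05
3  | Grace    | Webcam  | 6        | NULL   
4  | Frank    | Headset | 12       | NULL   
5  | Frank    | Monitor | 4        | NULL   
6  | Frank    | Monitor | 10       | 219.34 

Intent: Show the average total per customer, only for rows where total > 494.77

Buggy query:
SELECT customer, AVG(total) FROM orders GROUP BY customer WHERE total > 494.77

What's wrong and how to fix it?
Bug: Row-level WHERE must come before GROUP BY in the clause order

Fix: Move the WHERE clause before GROUP BY

Corrected query:
SELECT customer, AVG(total) FROM orders WHERE total > 494.77 GROUP BY customer

Result:
customer | AVG(total)
---------+-----------
Grace    | 1085.05   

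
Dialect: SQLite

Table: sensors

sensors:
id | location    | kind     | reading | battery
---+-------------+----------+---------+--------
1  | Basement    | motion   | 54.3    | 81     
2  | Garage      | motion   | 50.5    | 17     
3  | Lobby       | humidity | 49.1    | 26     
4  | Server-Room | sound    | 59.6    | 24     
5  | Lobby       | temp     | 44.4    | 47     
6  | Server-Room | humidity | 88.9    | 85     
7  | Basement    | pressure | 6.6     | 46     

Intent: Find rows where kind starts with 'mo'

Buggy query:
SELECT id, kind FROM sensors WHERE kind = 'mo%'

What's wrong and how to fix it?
Bug: Wildcards only work with LIKE; '=' treats '%' as a literal character

Fix: Replace '=' with LIKE so 'mo%' is treated as a pattern

Corrected query:
SELECT id, kind FROM sensors WHERE kind LIKE 'mo%'

Result:
id | kind  
---+-------
1  | motion
2  | motion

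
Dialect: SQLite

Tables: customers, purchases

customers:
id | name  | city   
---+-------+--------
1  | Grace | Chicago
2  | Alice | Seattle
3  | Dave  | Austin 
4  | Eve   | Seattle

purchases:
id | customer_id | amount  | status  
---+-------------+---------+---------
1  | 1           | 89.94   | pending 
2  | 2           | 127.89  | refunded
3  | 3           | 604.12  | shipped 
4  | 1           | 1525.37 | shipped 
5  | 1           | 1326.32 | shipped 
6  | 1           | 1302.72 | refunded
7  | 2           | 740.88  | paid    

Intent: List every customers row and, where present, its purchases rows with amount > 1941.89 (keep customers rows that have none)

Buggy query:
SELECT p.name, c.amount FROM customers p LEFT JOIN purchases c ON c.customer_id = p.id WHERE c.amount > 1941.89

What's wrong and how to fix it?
Bug: A WHERE condition on the right-hand table after LEFT JOIN drops unmatched parents

Fix: Put 'c.amount > 1941.89' in the JOIN's ON clause instead of WHERE

Corrected query:
SELECT p.name, c.amount FROM customers p LEFT JOIN purchases c ON c.customer_id = p.id AND c.amount > 1941.89

Result:
name  | amount
------+-------
Grace | NULL  
Alice | NULL  
Dave  | NULL  
Eve   | NULL  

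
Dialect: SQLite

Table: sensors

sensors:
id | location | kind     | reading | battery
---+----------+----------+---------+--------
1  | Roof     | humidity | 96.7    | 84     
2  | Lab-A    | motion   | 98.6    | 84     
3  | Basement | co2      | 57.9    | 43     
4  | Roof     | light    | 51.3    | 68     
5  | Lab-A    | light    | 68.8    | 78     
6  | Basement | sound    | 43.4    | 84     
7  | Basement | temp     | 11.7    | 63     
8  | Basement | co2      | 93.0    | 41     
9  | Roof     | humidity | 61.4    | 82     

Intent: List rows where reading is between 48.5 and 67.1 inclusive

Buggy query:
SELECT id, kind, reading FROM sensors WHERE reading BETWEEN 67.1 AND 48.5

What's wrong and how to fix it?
Bug: BETWEEN expects the lower bound first; with 67.1 AND 48.5 the range is empty

Fix: Swap the bounds so the smaller value comes first

Corrected query:
SELECT id, kind, reading FROM sensors WHERE reading BETWEEN 48.5 AND 67.1

Result:
id | kind     | reading
---+----------+--------
3  | co2      | 57.9   
4  | light    | 51.3   
9  | humidity | 61.4   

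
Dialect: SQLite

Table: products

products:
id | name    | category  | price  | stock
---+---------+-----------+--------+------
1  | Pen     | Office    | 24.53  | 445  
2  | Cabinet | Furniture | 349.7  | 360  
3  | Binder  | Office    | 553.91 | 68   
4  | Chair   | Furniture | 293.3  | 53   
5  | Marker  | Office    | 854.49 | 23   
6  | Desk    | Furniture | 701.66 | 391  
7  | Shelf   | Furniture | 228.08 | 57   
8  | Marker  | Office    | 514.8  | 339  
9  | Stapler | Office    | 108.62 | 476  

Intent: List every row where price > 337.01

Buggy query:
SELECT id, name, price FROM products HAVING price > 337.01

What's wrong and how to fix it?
Bug: This is a non-aggregate query (no GROUP BY, no aggregates), so in SQLite the HAVING clause is invalid here; a row-level condition belongs in WHERE

Fix: Use WHERE for row-level filtering

Corrected query:
SELECT id, name, price FROM products WHERE price > 337.01

Result:
id | name    | price 
---+---------+-------
2  | Cabinet | 349.7 
3  | Binder  | 553.91
5  | Marker  | 854.49
6  | Desk    | 701.66
8  | Marker  | 514.8 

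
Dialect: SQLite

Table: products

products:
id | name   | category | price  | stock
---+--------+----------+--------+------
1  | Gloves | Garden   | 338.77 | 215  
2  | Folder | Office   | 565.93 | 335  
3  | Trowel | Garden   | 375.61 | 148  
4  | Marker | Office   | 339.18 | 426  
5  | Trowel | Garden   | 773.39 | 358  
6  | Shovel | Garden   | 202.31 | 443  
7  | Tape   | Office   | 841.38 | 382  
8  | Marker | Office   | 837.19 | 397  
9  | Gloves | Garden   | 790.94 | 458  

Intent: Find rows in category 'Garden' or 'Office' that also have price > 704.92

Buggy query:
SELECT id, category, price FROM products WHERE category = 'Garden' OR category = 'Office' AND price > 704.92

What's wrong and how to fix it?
Bug: AND binds tighter than OR, so this parses as category = 'Garden' OR (category = 'Office' AND price > 704.92)

Fix: Add parentheses around the OR so the AND applies to both alternatives

Corrected query:
SELECT id, category, price FROM products WHERE (category = 'Garden' OR category = 'Office') AND price > 704.92

Result:
id | category | price 
---+----------+-------
5  | Garden   | 773.39
7  | Office   | 841.38
8  | Office   | 837.19
9  | Garden   | 790.94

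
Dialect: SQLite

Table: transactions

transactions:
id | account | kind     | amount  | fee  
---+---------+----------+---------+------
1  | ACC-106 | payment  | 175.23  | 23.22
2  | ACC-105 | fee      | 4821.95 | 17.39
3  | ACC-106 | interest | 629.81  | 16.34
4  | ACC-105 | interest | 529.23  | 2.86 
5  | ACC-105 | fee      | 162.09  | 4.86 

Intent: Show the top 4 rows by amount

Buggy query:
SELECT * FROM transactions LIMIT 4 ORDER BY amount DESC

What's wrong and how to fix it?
Bug: ORDER BY cannot follow LIMIT; LIMIT is the final clause

Fix: Swap the clauses: ORDER BY first, then LIMIT

Corrected query:
SELECT * FROM transactions ORDER BY amount DESC LIMIT 4

Result:
id | account | kind     | amount  | fee  
---+---------+----------+---------+------
2  | ACC-105 | fee      | 4821.95 | 17.39
3  | ACC-106 | interest | 629.81  | 16.34
4  | ACC-105 | interest | 529.23  | 2.86 
1  | ACC-106 | payment  | 175.23  | 23.22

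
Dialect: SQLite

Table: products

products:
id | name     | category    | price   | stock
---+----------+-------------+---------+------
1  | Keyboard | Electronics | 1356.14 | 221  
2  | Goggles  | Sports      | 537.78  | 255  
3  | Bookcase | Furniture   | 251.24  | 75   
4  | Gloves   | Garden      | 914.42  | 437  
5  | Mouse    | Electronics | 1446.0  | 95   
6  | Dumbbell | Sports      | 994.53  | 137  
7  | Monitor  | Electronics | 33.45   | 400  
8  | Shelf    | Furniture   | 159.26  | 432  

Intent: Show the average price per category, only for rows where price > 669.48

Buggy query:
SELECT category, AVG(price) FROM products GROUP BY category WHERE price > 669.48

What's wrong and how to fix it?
Bug: Row-level WHERE must come before GROUP BY in the clause order

Fix: Move the WHERE clause before GROUP BY

Corrected query:
SELECT category, AVG(price) FROM products WHERE price > 669.48 GROUP BY category

Result:
category    | AVG(price)
------------+-----------
Electronics | 1401.07   
Garden      | 914.42    
Sports      | 994.53    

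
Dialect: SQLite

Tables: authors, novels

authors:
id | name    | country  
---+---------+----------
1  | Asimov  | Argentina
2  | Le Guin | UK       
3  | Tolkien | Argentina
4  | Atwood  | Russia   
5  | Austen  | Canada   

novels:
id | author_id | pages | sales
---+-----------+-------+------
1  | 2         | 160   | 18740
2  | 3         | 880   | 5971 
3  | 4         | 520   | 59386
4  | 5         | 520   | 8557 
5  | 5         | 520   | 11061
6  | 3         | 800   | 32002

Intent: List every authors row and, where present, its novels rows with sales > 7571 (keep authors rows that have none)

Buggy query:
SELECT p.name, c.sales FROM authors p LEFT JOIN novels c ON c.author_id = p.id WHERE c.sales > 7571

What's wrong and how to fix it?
Bug: Filtering c.sales in WHERE discards the NULL rows produced by LEFT JOIN, turning it into an inner join

Fix: Put 'c.sales > 7571' in the JOIN's ON clause instead of WHERE

Corrected query:
SELECT p.name, c.sales FROM authors p LEFT JOIN novels c ON c.author_id = p.id AND c.sales > 7571

Result:
name    | sales
--------+------
Asimov  | NULL 
Le Guin | 18740
Tolkien | 32002
Atwood  | 59386
Austen  | 8557 
Austen  | 11061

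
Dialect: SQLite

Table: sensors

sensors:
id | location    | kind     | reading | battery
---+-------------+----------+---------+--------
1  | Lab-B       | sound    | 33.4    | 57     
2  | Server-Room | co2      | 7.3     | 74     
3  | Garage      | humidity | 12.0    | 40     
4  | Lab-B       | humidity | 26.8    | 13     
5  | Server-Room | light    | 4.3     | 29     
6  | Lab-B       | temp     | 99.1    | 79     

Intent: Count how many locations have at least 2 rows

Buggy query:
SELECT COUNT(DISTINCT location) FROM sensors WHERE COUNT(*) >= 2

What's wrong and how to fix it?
Bug: COUNT(*) cannot appear in WHERE; the per-group count doesn't exist yet

Fix: Use a subquery that GROUPs and filters with HAVING, then count its rows

Corrected query:
SELECT COUNT(*) FROM (SELECT location FROM sensors GROUP BY location HAVING COUNT(*) >= 2)

Result:
COUNT(*)
--------
2       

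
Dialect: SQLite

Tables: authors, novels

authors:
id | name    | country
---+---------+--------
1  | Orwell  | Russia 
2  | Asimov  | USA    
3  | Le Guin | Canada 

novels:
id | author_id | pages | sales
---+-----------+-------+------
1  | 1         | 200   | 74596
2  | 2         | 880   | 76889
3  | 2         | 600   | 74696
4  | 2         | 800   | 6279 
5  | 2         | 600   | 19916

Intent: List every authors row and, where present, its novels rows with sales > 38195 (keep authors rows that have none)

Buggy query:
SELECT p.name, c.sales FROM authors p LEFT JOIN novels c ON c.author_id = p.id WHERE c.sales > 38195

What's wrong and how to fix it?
Bug: Filtering c.sales in WHERE discards the NULL rows produced by LEFT JOIN, turning it into an inner join

Fix: Put 'c.sales > 38195' in the JOIN's ON clause instead of WHERE

Corrected query:
SELECT p.name, c.sales FROM authors p LEFT JOIN novels c ON c.author_id = p.id AND c.sales > 38195

Result:
name    | sales
--------+------
Orwell  | 74596
Asimov  | 74696
Asimov  | 76889
Le Guin | NULL 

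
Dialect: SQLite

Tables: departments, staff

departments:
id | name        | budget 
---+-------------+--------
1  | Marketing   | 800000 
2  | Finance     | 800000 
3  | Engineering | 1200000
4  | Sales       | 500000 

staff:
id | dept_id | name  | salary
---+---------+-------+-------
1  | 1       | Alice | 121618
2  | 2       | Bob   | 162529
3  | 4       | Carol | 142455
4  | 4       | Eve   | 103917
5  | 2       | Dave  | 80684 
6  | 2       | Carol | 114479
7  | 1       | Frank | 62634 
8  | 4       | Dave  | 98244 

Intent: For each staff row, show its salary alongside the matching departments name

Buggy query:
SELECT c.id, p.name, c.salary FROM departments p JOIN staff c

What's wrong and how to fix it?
Bug: JOIN with no ON clause produces a cartesian product; every staff row pairs with every departments row

Fix: Add ON c.dept_id = p.id to the JOIN

Corrected query:
SELECT c.id, p.name, c.salary FROM departments p JOIN staff c ON c.dept_id = p.id

Result:
id | name      | salary
---+-----------+-------
1  | Marketing | 121618
2  | Finance   | 162529
3  | Sales     | 142455
4  | Sales     | 103917
5  | Finance   | 80684 
6  | Finance   | 114479
7  | Marketing | 62634 
8  | Sales     | 98244 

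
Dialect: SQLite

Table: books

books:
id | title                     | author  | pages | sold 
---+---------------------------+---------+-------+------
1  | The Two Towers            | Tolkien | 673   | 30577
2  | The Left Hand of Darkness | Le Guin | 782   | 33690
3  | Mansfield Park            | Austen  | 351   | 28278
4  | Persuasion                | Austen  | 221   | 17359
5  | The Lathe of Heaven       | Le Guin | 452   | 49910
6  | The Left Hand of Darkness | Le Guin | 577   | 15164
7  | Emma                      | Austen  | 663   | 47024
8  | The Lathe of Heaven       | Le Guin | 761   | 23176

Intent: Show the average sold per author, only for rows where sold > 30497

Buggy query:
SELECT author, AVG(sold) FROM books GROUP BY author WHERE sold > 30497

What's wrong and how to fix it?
Bug: Row-level WHERE must come before GROUP BY in the clause order

Fix: Place WHERE between FROM and GROUP BY

Corrected query:
SELECT author, AVG(sold) FROM books WHERE sold > 30497 GROUP BY author

Result:
author  | AVG(sold)
--------+----------
Austen  | 47024    
Le Guin | 41800    
Tolkien | 30577    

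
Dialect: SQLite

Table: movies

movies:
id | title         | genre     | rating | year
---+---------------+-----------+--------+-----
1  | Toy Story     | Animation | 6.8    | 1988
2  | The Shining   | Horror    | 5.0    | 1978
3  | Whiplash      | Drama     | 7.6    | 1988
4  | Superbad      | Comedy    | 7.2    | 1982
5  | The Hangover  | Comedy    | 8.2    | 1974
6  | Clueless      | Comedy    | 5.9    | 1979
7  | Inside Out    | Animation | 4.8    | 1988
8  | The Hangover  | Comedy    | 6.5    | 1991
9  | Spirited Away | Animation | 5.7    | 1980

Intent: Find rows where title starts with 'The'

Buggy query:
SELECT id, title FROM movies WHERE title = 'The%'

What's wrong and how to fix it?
Bug: '=' compares the literal string including the % character; pattern matching needs LIKE

Fix: Replace '=' with LIKE so 'The%' is treated as a pattern

Corrected query:
SELECT id, title FROM movies WHERE title LIKE 'The%'

Result:
id | title       
---+-------------
2  | The Shining 
5  | The Hangover
8  | The Hangover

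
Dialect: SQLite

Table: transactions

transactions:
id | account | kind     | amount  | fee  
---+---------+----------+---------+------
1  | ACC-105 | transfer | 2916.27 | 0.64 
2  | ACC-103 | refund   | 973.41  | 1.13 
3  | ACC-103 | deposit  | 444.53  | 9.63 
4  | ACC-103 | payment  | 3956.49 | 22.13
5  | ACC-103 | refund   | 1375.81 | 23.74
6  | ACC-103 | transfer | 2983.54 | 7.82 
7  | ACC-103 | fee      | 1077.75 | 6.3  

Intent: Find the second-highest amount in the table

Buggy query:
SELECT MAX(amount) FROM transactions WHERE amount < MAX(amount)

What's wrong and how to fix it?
Bug: The inner MAX is an aggregate inside WHERE, which is not allowed

Fix: Put the inner MAX in a scalar subquery

Corrected query:
SELECT MAX(amount) FROM transactions WHERE amount < (SELECT MAX(amount) FROM transactions)

Result:
MAX(amount)
-----------
2983.54    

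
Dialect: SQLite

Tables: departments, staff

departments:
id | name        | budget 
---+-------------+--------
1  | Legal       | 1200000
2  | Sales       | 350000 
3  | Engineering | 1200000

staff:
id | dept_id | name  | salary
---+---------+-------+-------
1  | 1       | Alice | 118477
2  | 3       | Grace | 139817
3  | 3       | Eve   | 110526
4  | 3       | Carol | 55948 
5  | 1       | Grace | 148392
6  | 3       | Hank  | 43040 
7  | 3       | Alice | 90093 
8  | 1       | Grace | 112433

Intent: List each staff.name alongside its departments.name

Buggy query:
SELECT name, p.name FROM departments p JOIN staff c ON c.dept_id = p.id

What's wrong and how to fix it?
Bug: 'name' exists in both joined tables, so the database can't tell which one is meant

Fix: Qualify the column with its table alias (c.name)

Corrected query:
SELECT c.name, p.name FROM departments p JOIN staff c ON c.dept_id = p.id

Result:
name  | name       
------+------------
Alice | Legal      
Grace | Engineering
Eve   | Engineering
Carol | Engineering
Grace | Legal      
Hank  | Engineering
Alice | Engineering
Grace | Legal      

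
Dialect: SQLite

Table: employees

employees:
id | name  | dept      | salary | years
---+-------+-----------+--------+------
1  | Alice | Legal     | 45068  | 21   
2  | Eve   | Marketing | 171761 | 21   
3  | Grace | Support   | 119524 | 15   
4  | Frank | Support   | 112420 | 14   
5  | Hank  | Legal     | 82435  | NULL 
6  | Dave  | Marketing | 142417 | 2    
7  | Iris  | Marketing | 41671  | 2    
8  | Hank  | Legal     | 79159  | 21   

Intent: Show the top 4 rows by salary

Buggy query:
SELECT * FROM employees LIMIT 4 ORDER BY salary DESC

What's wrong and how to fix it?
Bug: LIMIT must come after ORDER BY

Fix: Sort with ORDER BY, then apply LIMIT

Corrected query:
SELECT * FROM employees ORDER BY salary DESC LIMIT 4

Result:
id | name  | dept      | salary | years
---+-------+-----------+--------+------
2  | Eve   | Marketing | 171761 | 21   
6  | Dave  | Marketing | 142417 | 2    
3  | Grace | Support   | 119524 | 15   
4  | Frank | Support   | 112420 | 14   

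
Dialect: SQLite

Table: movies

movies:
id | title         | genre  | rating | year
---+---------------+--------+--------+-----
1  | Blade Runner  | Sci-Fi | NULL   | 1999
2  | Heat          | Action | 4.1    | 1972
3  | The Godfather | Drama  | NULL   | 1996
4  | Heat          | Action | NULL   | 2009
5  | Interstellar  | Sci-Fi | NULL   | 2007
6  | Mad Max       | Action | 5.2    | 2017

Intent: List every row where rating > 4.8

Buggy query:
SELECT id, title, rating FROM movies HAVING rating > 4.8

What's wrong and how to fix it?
Bug: HAVING filters the output of aggregation, but this query has no GROUP BY and no aggregate functions, so SQLite rejects it (HAVING clause on a non-aggregate query); the condition here is per row

Fix: Use WHERE for row-level filtering

Corrected query:
SELECT id, title, rating FROM movies WHERE rating > 4.8

Result:
id | title   | rating
---+---------+-------
6  | Mad Max | 5.2   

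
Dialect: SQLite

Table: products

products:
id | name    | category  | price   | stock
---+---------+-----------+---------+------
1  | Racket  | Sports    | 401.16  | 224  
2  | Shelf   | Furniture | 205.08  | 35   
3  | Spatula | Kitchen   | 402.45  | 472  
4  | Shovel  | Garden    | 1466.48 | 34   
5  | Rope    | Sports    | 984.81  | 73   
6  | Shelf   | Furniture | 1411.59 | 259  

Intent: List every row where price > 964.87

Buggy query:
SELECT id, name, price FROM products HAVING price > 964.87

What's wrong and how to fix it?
Bug: HAVING filters the output of aggregation, but this query has no GROUP BY and no aggregate functions, so SQLite rejects it (HAVING clause on a non-aggregate query); the condition here is per row

Fix: Replace HAVING with WHERE since the condition applies to individual rows

Corrected query:
SELECT id, name, price FROM products WHERE price > 964.87

Result:
id | name   | price  
---+--------+--------
4  | Shovel | 1466.48
5  | Rope   | 984.81 
6  | Shelf  | 1411.59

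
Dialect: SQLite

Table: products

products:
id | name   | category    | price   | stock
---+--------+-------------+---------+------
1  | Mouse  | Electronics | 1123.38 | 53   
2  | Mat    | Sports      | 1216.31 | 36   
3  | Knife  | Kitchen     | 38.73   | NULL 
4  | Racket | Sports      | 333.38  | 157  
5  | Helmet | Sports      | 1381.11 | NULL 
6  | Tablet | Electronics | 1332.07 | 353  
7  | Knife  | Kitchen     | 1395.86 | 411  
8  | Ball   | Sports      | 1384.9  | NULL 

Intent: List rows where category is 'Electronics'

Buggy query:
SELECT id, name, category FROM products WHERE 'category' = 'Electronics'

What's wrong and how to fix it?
Bug: 'category' in single quotes is a string literal, not the column; the comparison is literal-vs-literal and never true

Fix: Reference the column as category without single quotes

Corrected query:
SELECT id, name, category FROM products WHERE category = 'Electronics'

Result:
id | name   | category   
---+--------+------------
1  | Mouse  | Electronics
6  | Tablet | Electronics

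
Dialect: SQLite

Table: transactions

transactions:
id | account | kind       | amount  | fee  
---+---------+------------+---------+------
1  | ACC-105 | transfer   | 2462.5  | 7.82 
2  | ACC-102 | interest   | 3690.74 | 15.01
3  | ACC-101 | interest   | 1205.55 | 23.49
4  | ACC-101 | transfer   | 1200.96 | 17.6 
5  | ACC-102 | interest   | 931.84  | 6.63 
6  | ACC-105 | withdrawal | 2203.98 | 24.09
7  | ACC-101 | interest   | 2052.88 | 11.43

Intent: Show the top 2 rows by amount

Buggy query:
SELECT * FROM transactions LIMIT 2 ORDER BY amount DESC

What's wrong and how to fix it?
Bug: ORDER BY cannot follow LIMIT; LIMIT is the final clause

Fix: Sort with ORDER BY, then apply LIMIT

Corrected query:
SELECT * FROM transactions ORDER BY amount DESC LIMIT 2

Result:
id | account | kind     | amount  | fee  
---+---------+----------+---------+------
2  | ACC-102 | interest | 3690.74 | 15.01
1  | ACC-105 | transfer | 2462.5  | 7.82 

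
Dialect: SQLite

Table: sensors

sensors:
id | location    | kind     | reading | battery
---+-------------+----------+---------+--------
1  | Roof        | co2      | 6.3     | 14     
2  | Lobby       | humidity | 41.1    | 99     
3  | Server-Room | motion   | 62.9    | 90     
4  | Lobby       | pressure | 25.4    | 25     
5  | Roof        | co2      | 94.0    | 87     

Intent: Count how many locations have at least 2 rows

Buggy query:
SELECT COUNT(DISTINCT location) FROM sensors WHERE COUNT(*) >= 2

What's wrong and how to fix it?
Bug: COUNT(*) cannot appear in WHERE; the per-group count doesn't exist yet

Fix: Use a subquery that GROUPs and filters with HAVING, then count its rows

Corrected query:
SELECT COUNT(*) FROM (SELECT location FROM sensors GROUP BY location HAVING COUNT(*) >= 2)

Result:
COUNT(*)
--------
2       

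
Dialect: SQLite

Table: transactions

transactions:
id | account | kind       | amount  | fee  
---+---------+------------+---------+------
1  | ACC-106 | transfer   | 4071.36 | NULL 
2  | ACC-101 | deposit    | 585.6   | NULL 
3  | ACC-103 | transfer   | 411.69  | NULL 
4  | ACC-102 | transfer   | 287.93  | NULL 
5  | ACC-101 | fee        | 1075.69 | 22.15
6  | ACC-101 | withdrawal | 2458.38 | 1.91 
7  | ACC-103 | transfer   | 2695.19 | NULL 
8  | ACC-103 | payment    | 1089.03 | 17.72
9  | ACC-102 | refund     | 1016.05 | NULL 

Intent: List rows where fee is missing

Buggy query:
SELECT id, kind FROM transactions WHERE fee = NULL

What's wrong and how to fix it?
Bug: '= NULL' is always unknown in SQL three-valued logic, so no rows match

Fix: Replace '= NULL' with 'IS NULL'

Corrected query:
SELECT id, kind FROM transactions WHERE fee IS NULL

Result:
id | kind    
---+---------
1  | transfer
2  | deposit 
3  | transfer
4  | transfer
7  | transfer
9  | refund  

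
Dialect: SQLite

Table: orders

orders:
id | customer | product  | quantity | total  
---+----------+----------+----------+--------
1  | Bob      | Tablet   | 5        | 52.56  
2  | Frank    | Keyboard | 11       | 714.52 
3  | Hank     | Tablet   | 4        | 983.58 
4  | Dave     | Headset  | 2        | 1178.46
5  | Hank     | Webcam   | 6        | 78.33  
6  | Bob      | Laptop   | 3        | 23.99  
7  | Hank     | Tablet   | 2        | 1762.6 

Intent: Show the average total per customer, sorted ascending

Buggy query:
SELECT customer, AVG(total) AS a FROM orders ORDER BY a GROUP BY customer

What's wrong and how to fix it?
Bug: ORDER BY appears before GROUP BY; SQL clause order requires GROUP BY first

Fix: Move ORDER BY to the end, after GROUP BY

Corrected query:
SELECT customer, AVG(total) AS a FROM orders GROUP BY customer ORDER BY a

Result:
customer | a         
---------+-----------
Bob      | 38.275    
Frank    | 714.52    
Hank     | 941.503333
Dave     | 1178.46   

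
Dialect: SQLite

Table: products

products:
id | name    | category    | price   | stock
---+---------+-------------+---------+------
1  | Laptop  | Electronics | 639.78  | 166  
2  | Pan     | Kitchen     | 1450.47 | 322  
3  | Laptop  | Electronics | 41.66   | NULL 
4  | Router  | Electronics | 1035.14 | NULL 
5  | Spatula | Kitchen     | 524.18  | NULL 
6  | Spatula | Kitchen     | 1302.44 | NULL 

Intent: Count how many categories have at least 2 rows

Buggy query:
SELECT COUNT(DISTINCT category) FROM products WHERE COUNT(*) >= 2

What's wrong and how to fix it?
Bug: COUNT(*) cannot appear in WHERE; the per-group count doesn't exist yet

Fix: Use a subquery that GROUPs and filters with HAVING, then count its rows

Corrected query:
SELECT COUNT(*) FROM (SELECT category FROM products GROUP BY category HAVING COUNT(*) >= 2)

Result:
COUNT(*)
--------
2       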